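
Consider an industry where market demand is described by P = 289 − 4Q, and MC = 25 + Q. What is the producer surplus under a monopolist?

PS = 3872

Monopoly sets MR = MC: 289 − 8Q = 25 + Q ⇒ Q = 88/3, P = 289 − 4·88/3 = 515/3.
PS = P·Q − VC(Q) = 515/3·88/3 − (25·88/3 + ½·1·(88/3)²) = 3872.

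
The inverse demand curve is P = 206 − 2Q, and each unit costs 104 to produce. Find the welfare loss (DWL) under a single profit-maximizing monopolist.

Competitive firms price at marginal cost: P = 104, giving Q = 51.
The monopolist equates marginal revenue to marginal cost: 206 − 4Q = 104, so Q = 25.5. From demand, P = 155.
DWL is the triangle between Q = 25.5 and Q = 51: ½·(51 − 25.5)·(155 − 104) = 650.25.

DWL = 650.25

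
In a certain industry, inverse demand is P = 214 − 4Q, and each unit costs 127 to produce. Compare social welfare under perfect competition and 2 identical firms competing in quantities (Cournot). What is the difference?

Competitive firms price at marginal cost: P = 127, giving Q = 21.75.
CS = ½·(214 − 127)·21.75 = 946.125; PS = (127 − 127)·21.75 = 0; TS = 946.125.
In a 2-firm Cournot equilibrium, symmetry and the first-order condition give q = (214 − 127)/(12) = 7.25. So Q = 14.5 and P = 156.
CS = ½·(214 − 156)·14.5 = 420.5; PS = (156 − 127)·14.5 = 420.5; TS = 841.
Change in social welfare: 841 − 946.125 = −105.125.

Social welfare falls by 105.125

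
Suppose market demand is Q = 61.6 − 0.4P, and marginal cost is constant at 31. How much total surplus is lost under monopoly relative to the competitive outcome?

Inverting demand: P = 154 − 2.5Q.
Perfect competition: P = MC = 31, so 154 − 2.5Q = 31 and Q = 49.2.
A monopolist chooses Q where MR = MC. MR = 154 − 5Q; setting this equal to 31 gives Q = 24.6 and P = 92.5.
DWL is the triangle between Q = 24.6 and Q = 49.2: ½·(49.2 − 24.6)·(92.5 − 31) = 756.45.

DWL = 756.45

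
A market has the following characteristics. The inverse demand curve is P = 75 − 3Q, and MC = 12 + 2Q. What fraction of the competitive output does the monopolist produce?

Monopoly sets MR = MC: 75 − 6Q = 12 + 2Q ⇒ Q = 7.875, P = 75 − 3·7.875 = 51.375.
Competitive equilibrium sets price equal to marginal cost: 75 − 3Q = 12 + 2Q, so Q = 12.6 and P = 37.2.
Ratio Q_m/Q_c = 7.875/12.6 = 0.625.

Q_m/Q_c = 0.625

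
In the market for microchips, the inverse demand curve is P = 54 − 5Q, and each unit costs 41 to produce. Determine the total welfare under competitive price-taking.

Perfect competition: P = MC = 41, so 54 − 5Q = 41 and Q = 2.6.
CS = ½·(54 − 41)·2.6 = 16.9; PS = (41 − 41)·2.6 = 0; TS = 16.9.

TS = 16.9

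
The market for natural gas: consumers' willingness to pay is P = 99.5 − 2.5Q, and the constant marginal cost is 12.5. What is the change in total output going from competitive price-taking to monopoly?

Q falls by 17.4

Perfect competition: P = MC = 12.5, so 99.5 − 2.5Q = 12.5 and Q = 34.8.
Monopoly sets MR = MC: 99.5 − 5Q = 12.5 ⇒ Q = 17.4, P = 99.5 − 2.5·17.4 = 56.
Change in total output: 17.4 − 34.8 = −17.4.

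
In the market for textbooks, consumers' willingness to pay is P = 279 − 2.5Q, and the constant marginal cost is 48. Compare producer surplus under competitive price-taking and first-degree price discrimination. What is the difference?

Competitive firms price at marginal cost: P = 48, giving Q = 92.4.
PS = (48 − 48)·92.4 = 0.
Under first-degree price discrimination the firm charges each unit its demand price and produces up to where P = MC, i.e. Q = 92.4. Consumer surplus is zero; producer surplus equals total surplus.
PS = ½·(279 − 48)·92.4 = 10672.2.
Change in producer surplus: 10672.2 − 0 = 10672.2.

Producer surplus rises by 10672.2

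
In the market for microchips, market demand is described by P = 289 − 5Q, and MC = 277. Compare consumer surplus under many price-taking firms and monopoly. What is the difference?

Under competition P = MC = 277, so Q = (289 − 277)/5 = 2.4.
CS = ½·(289 − 277)·2.4 = 14.4.
A monopolist chooses Q where MR = MC. MR = 289 − 10Q; setting this equal to 277 gives Q = 1.2 and P = 283.
CS = ½·(289 − 283)·1.2 = 3.6.
Change in consumer surplus: 3.6 − 14.4 = −10.8.

CS falls by 10.8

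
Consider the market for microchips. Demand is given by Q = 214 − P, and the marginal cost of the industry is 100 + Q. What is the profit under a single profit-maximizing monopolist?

Profit = 2166

Inverting demand: P = 214 − Q.
The monopolist equates marginal revenue to marginal cost: 214 − 2Q = 100 + Q, so Q = 38. From demand, P = 176.
Profit = 176·38 − (100·38 + ½·1·38²) = 2166.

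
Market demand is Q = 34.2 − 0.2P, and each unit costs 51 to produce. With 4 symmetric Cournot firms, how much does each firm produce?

Inverting demand: P = 171 − 5Q.
In a 4-firm Cournot equilibrium, symmetry and the first-order condition give q = (171 − 51)/(25) = 4.8. So Q = 19.2 and P = 75.

q_i = 4.8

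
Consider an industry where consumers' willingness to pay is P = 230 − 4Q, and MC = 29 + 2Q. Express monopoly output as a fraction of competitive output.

The monopolist equates marginal revenue to marginal cost: 230 − 8Q = 29 + 2Q, so Q = 20.1. From demand, P = 149.6.
Under competition P = MC: 230 − 4Q = 29 + 2Q ⇒ Q = 33.5, P = 96.
Ratio Q_m/Q_c = 20.1/33.5 = 0.6.

Q_m/Q_c = 0.6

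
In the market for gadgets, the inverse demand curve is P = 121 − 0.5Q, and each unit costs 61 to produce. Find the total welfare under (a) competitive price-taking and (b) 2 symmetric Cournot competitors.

Competition: TS = 3600; Cournot: TS = 3200

Perfect competition: P = MC = 61, so 121 − 0.5Q = 61 and Q = 120.
CS = ½·(121 − 61)·120 = 3600; PS = (61 − 61)·120 = 0; TS = 3600.
Cournot with 2 identical firms: the symmetric best-response condition is 121 − 1.5q = 61. Each firm produces q = 40, total output Q = 80, price P = 81.
CS = ½·(121 − 81)·80 = 1600; PS = (81 − 61)·80 = 1600; TS = 3200.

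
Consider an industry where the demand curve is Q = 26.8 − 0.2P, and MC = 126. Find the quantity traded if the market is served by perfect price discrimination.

Inverting demand: P = 134 − 5Q.
A perfectly discriminating monopolist sells every unit with P(Q) ≥ MC(Q), so output equals the competitive quantity Q = 1.6. Each buyer pays their reservation price, so CS = 0 and the firm captures all surplus.

Q = 1.6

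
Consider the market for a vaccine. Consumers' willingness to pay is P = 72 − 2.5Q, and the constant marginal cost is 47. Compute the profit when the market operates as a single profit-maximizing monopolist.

A monopolist chooses Q where MR = MC. MR = 72 − 5Q; setting this equal to 47 gives Q = 5 and P = 59.5.
Profit = (59.5 − 47)·5 = 62.5.

Profit = 62.5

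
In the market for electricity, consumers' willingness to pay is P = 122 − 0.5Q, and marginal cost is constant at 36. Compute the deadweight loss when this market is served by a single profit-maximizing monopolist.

DWL = 1849

Competitive firms price at marginal cost: P = 36, giving Q = 172.
Monopoly sets MR = MC: 122 − Q = 36 ⇒ Q = 86, P = 122 − 0.5·86 = 79.
DWL is the triangle between Q = 86 and Q = 172: ½·(172 − 86)·(79 − 36) = 1849.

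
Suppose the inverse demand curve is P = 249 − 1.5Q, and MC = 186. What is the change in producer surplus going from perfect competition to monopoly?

Competitive firms price at marginal cost: P = 186, giving Q = 42.
PS = (186 − 186)·42 = 0.
Monopoly sets MR = MC: 249 − 3Q = 186 ⇒ Q = 21, P = 249 − 1.5·21 = 217.5.
PS = (217.5 − 186)·21 = 661.5.
Change in producer surplus: 661.5 − 0 = 661.5.

Producer surplus rises by 661.5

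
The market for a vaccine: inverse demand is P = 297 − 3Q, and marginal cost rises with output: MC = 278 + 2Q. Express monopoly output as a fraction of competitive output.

Q_m/Q_c = 0.625

A monopolist chooses Q where MR = MC. MR = 297 − 6Q; setting this equal to 278 + 2Q gives Q = 2.375 and P = 289.875.
Competitive equilibrium sets price equal to marginal cost: 297 − 3Q = 278 + 2Q, so Q = 3.8 and P = 285.6.
Ratio Q_m/Q_c = 2.375/3.8 = 0.625.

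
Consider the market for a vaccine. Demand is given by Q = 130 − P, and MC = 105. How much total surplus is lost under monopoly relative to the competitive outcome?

Inverting demand: P = 130 − Q.
Competitive firms price at marginal cost: P = 105, giving Q = 25.
A monopolist chooses Q where MR = MC. MR = 130 − 2Q; setting this equal to 105 gives Q = 12.5 and P = 117.5.
DWL is the triangle between Q = 12.5 and Q = 25: ½·(25 − 12.5)·(117.5 − 105) = 78.125.

DWL = 78.125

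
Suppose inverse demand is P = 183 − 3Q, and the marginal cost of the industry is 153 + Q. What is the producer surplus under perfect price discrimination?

With perfect price discrimination, output is the efficient level Q = 7.5 (where demand meets MC), but every buyer pays their willingness to pay: CS = 0 and PS = total surplus.
PS = ½·(183 − 153)·7.5 = 112.5.

PS = 112.5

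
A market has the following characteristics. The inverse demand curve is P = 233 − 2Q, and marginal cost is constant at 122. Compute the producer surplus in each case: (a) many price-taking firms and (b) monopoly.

Competitive firms price at marginal cost: P = 122, giving Q = 55.5.
PS = (122 − 122)·55.5 = 0.
Monopoly sets MR = MC: 233 − 4Q = 122 ⇒ Q = 27.75, P = 233 − 2·27.75 = 177.5.
PS = (177.5 − 122)·27.75 = 1540.125.

Competition: PS = 0; Monopoly: PS = 1540.125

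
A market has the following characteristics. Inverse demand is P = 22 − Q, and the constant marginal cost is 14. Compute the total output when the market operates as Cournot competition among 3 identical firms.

In a 3-firm Cournot equilibrium, symmetry and the first-order condition give q = (22 − 14)/(4) = 2. So Q = 6 and P = 16.

Q = 6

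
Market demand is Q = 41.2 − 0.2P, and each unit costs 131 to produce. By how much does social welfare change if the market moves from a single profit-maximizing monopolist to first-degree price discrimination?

Inverting demand: P = 206 − 5Q.
A monopolist chooses Q where MR = MC. MR = 206 − 10Q; setting this equal to 131 gives Q = 7.5 and P = 168.5.
CS = ½·(206 − 168.5)·7.5 = 140.625; PS = (168.5 − 131)·7.5 = 281.25; TS = 421.875.
Under first-degree price discrimination the firm charges each unit its demand price and produces up to where P = MC, i.e. Q = 15. Consumer surplus is zero; producer surplus equals total surplus.
TS = 562.5 (equal to competitive TS).
Change in social welfare: 562.5 − 421.875 = 140.625.

TS rises by 140.625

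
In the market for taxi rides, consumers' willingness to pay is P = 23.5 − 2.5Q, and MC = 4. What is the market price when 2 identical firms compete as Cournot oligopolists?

With 2 symmetric Cournot firms, each firm's FOC gives 23.5 − 7.5q = 4, so q = 2.6, Q = 2·2.6 = 5.2, and P = 10.5.

P = 10.5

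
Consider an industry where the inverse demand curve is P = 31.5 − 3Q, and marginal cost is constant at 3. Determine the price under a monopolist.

A monopolist chooses Q where MR = MC. MR = 31.5 − 6Q; setting this equal to 3 gives Q = 4.75 and P = 17.25.

P = 17.25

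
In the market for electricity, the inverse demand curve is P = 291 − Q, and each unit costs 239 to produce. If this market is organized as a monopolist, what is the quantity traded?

Q = 26

The monopolist equates marginal revenue to marginal cost: 291 − 2Q = 239, so Q = 26. From demand, P = 265.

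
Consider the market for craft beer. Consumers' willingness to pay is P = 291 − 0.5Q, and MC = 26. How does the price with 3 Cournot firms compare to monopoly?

Cournot: P = 92.25; Monopoly: P = 158.5

With 3 symmetric Cournot firms, each firm's FOC gives 291 − 2q = 26, so q = 132.5, Q = 3·132.5 = 397.5, and P = 92.25.
The monopolist equates marginal revenue to marginal cost: 291 − Q = 26, so Q = 265. From demand, P = 158.5.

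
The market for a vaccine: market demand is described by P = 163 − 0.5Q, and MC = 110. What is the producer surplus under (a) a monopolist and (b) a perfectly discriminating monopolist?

Monopoly: PS = 1404.5; Perfect PD: PS = 2809

Monopoly sets MR = MC: 163 − Q = 110 ⇒ Q = 53, P = 163 − 0.5·53 = 136.5.
PS = (136.5 − 110)·53 = 1404.5.
With perfect price discrimination, output is the efficient level Q = 106 (where demand meets MC), but every buyer pays their willingness to pay: CS = 0 and PS = total surplus.
PS = ½·(163 − 110)·106 = 2809.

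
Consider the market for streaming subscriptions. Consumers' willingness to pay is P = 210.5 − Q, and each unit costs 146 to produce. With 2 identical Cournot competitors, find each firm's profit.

With 2 symmetric Cournot firms, each firm's FOC gives 210.5 − 3q = 146, so q = 21.5, Q = 2·21.5 = 43, and P = 167.5.
Each firm's profit = (167.5 − 146)·21.5 = 462.25.

π_i = 462.25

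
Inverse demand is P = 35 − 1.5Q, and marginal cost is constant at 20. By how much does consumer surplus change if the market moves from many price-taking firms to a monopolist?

Perfect competition: P = MC = 20, so 35 − 1.5Q = 20 and Q = 10.
CS = ½·(35 − 20)·10 = 75.
Monopoly sets MR = MC: 35 − 3Q = 20 ⇒ Q = 5, P = 35 − 1.5·5 = 27.5.
CS = ½·(35 − 27.5)·5 = 18.75.
Change in consumer surplus: 18.75 − 75 = −56.25.

CS falls by 56.25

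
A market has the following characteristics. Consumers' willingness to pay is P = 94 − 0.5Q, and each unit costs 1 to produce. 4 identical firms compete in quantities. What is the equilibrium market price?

P = 19.6

Cournot with 4 identical firms: the symmetric best-response condition is 94 − 2.5q = 1. Each firm produces q = 37.2, total output Q = 148.8, price P = 19.6.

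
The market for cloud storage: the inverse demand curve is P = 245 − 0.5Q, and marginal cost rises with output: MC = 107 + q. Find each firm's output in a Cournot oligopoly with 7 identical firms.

q_i = 27.6

With 7 symmetric Cournot firms, each firm's FOC gives 245 − 4q = 107 + q, so q = 27.6, Q = 7·27.6 = 193.2, and P = 148.4.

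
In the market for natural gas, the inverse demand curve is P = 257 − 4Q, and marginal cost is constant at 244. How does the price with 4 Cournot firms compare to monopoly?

Cournot: P = 246.6; Monopoly: P = 250.5

In a 4-firm Cournot equilibrium, symmetry and the first-order condition give q = (257 − 244)/(20) = 0.65. So Q = 2.6 and P = 246.6.
The monopolist equates marginal revenue to marginal cost: 257 − 8Q = 244, so Q = 1.625. From demand, P = 250.5.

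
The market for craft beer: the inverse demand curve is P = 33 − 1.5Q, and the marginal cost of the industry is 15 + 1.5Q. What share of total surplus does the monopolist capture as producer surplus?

PS/TS = 0.75

A monopolist chooses Q where MR = MC. MR = 33 − 3Q; setting this equal to 15 + 1.5Q gives Q = 4 and P = 27.
CS = ½·(33 − 27)·4 = 12.
PS = P·Q − VC(Q) = 27·4 − (15·4 + ½·1.5·4²) = 36.
Share captured = PS/TS = 36/48 = 0.75.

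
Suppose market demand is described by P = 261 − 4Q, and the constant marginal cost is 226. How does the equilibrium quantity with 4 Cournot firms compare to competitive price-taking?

Cournot: Q = 7; Competition: Q = 8.75

Cournot with 4 identical firms: the symmetric best-response condition is 261 − 20q = 226. Each firm produces q = 1.75, total output Q = 7, price P = 233.
Competitive firms price at marginal cost: P = 226, giving Q = 8.75.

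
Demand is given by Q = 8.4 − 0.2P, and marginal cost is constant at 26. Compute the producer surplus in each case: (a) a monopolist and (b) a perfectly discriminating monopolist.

Monopoly: PS = 12.8; Perfect PD: PS = 25.6

Inverting demand: P = 42 − 5Q.
A monopolist chooses Q where MR = MC. MR = 42 − 10Q; setting this equal to 26 gives Q = 1.6 and P = 34.
PS = (34 − 26)·1.6 = 12.8.
A perfectly discriminating monopolist sells every unit with P(Q) ≥ MC(Q), so output equals the competitive quantity Q = 3.2. Each buyer pays their reservation price, so CS = 0 and the firm captures all surplus.
PS = ½·(42 − 26)·3.2 = 25.6.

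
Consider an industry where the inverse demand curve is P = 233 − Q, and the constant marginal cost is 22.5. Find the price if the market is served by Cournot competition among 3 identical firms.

P = 75.125

With 3 symmetric Cournot firms, each firm's FOC gives 233 − 4q = 22.5, so q = 52.625, Q = 3·52.625 = 157.875, and P = 75.125.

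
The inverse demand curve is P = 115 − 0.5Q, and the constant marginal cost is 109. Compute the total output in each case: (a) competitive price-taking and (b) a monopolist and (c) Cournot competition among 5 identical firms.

Competitive firms price at marginal cost: P = 109, giving Q = 12.
The monopolist equates marginal revenue to marginal cost: 115 − Q = 109, so Q = 6. From demand, P = 112.
With 5 symmetric Cournot firms, each firm's FOC gives 115 − 3q = 109, so q = 2, Q = 5·2 = 10, and P = 110.

Competition: Q = 12; Monopoly: Q = 6; Cournot: Q = 10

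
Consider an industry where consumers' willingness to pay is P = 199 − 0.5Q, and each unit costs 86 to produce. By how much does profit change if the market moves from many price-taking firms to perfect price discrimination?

Perfect competition: P = MC = 86, so 199 − 0.5Q = 86 and Q = 226.
Profit = (86 − 86)·226 = 0.
A perfectly discriminating monopolist sells every unit with P(Q) ≥ MC(Q), so output equals the competitive quantity Q = 226. Each buyer pays their reservation price, so CS = 0 and the firm captures all surplus.
PS equals the full surplus area, 12769. Profit = 12769 = 12769.
Change in profit: 12769 − 0 = 12769.

Profit rises by 12769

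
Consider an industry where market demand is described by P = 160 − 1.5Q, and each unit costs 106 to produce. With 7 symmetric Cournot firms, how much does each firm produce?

Cournot with 7 identical firms: the symmetric best-response condition is 160 − 12q = 106. Each firm produces q = 4.5, total output Q = 31.5, price P = 112.75.

q_i = 4.5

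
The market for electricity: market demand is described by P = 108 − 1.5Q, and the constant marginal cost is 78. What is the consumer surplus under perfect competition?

Perfect competition: P = MC = 78, so 108 − 1.5Q = 78 and Q = 20.
CS = ½·(108 − 78)·20 = 300.

CS = 300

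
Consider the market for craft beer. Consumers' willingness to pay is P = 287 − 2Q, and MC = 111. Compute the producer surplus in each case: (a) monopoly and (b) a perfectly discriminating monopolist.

Monopoly: PS = 3872; Perfect PD: PS = 7744

The monopolist equates marginal revenue to marginal cost: 287 − 4Q = 111, so Q = 44. From demand, P = 199.
PS = (199 − 111)·44 = 3872.
With perfect price discrimination, output is the efficient level Q = 88 (where demand meets MC), but every buyer pays their willingness to pay: CS = 0 and PS = total surplus.
PS = ½·(287 − 111)·88 = 7744.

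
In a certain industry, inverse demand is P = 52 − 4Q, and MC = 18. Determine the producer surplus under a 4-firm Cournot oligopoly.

PS = 46.24

With 4 symmetric Cournot firms, each firm's FOC gives 52 − 20q = 18, so q = 1.7, Q = 4·1.7 = 6.8, and P = 24.8.
PS = (24.8 − 18)·6.8 = 46.24.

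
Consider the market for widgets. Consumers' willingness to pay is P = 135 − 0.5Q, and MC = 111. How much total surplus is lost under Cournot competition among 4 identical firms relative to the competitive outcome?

Competitive firms price at marginal cost: P = 111, giving Q = 48.
Cournot with 4 identical firms: the symmetric best-response condition is 135 − 2.5q = 111. Each firm produces q = 9.6, total output Q = 38.4, price P = 115.8.
DWL is the triangle between Q = 38.4 and Q = 48: ½·(48 − 38.4)·(115.8 − 111) = 23.04.

DWL = 23.04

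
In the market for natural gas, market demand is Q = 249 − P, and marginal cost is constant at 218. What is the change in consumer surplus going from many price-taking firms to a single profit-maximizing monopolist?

Consumer surplus falls by 360.375

Inverting demand: P = 249 − Q.
Competitive firms price at marginal cost: P = 218, giving Q = 31.
CS = ½·(249 − 218)·31 = 480.5.
A monopolist chooses Q where MR = MC. MR = 249 − 2Q; setting this equal to 218 gives Q = 15.5 and P = 233.5.
CS = ½·(249 − 233.5)·15.5 = 120.125.
Change in consumer surplus: 120.125 − 480.5 = −360.375.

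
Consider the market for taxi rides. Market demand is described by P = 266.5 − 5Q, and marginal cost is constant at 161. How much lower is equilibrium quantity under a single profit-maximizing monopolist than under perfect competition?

Equilibrium quantity falls by 10.55

Under competition P = MC = 161, so Q = (266.5 − 161)/5 = 21.1.
The monopolist equates marginal revenue to marginal cost: 266.5 − 10Q = 161, so Q = 10.55. From demand, P = 213.75.
Change in equilibrium quantity: 10.55 − 21.1 = −10.55.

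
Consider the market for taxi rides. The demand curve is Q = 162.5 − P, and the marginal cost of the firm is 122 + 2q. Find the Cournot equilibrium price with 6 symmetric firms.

P = 135.5

Inverting demand: P = 162.5 − Q.
In a 6-firm Cournot equilibrium, symmetry and the first-order condition give q = (162.5 − 122)/(9) = 4.5. So Q = 27 and P = 135.5.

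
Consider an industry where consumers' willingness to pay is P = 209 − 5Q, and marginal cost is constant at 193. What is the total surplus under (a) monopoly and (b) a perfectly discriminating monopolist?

A monopolist chooses Q where MR = MC. MR = 209 − 10Q; setting this equal to 193 gives Q = 1.6 and P = 201.
CS = ½·(209 − 201)·1.6 = 6.4; PS = (201 − 193)·1.6 = 12.8; TS = 19.2.
A perfectly discriminating monopolist sells every unit with P(Q) ≥ MC(Q), so output equals the competitive quantity Q = 3.2. Each buyer pays their reservation price, so CS = 0 and the firm captures all surplus.
TS = 25.6 (equal to competitive TS).

Monopoly: TS = 19.2; Perfect PD: TS = 25.6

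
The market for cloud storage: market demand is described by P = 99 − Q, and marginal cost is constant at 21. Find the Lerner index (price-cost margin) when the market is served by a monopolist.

Lerner index = 0.65

A monopolist chooses Q where MR = MC. MR = 99 − 2Q; setting this equal to 21 gives Q = 39 and P = 60.
Lerner index = (P − MC)/P = (60 − 21)/60 = 0.65.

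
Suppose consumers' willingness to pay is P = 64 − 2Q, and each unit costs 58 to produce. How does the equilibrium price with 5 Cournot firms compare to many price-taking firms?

Cournot with 5 identical firms: the symmetric best-response condition is 64 − 12q = 58. Each firm produces q = 0.5, total output Q = 2.5, price P = 59.
Competitive firms price at marginal cost: P = 58, giving Q = 3.

Cournot: P = 59; Competition: P = 58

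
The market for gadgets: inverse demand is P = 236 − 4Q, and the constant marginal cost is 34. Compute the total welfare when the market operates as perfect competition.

TS = 5100.5

Under competition P = MC = 34, so Q = (236 − 34)/4 = 50.5.
CS = ½·(236 − 34)·50.5 = 5100.5; PS = (34 − 34)·50.5 = 0; TS = 5100.5.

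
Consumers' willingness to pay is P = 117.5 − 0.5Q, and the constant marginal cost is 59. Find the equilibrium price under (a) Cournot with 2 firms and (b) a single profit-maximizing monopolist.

Cournot with 2 identical firms: the symmetric best-response condition is 117.5 − 1.5q = 59. Each firm produces q = 39, total output Q = 78, price P = 78.5.
The monopolist equates marginal revenue to marginal cost: 117.5 − Q = 59, so Q = 58.5. From demand, P = 88.25.

Cournot: P = 78.5; Monopoly: P = 88.25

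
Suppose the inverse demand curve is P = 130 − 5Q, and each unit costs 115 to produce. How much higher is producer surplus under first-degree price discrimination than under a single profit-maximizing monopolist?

Producer surplus rises by 11.25

A monopolist chooses Q where MR = MC. MR = 130 − 10Q; setting this equal to 115 gives Q = 1.5 and P = 122.5.
PS = (122.5 − 115)·1.5 = 11.25.
With perfect price discrimination, output is the efficient level Q = 3 (where demand meets MC), but every buyer pays their willingness to pay: CS = 0 and PS = total surplus.
PS = ½·(130 − 115)·3 = 22.5.
Change in producer surplus: 22.5 − 11.25 = 11.25.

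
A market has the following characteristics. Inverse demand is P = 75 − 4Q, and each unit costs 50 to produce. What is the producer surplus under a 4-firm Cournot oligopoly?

PS = 25

Cournot with 4 identical firms: the symmetric best-response condition is 75 − 20q = 50. Each firm produces q = 1.25, total output Q = 5, price P = 55.
PS = (55 − 50)·5 = 25.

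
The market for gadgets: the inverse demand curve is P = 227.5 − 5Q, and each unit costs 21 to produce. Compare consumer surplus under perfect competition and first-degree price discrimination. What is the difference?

Perfect competition: P = MC = 21, so 227.5 − 5Q = 21 and Q = 41.3.
CS = ½·(227.5 − 21)·41.3 = 4264.225.
With perfect price discrimination, output is the efficient level Q = 41.3 (where demand meets MC), but every buyer pays their willingness to pay: CS = 0 and PS = total surplus.
CS = 0.
Change in consumer surplus: 0 − 4264.225 = −4264.225.

Consumer surplus falls by 4264.225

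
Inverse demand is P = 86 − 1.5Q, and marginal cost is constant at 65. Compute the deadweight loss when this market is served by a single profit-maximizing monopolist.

Competitive firms price at marginal cost: P = 65, giving Q = 14.
A monopolist chooses Q where MR = MC. MR = 86 − 3Q; setting this equal to 65 gives Q = 7 and P = 75.5.
DWL is the triangle between Q = 7 and Q = 14: ½·(14 − 7)·(75.5 − 65) = 36.75.

DWL = 36.75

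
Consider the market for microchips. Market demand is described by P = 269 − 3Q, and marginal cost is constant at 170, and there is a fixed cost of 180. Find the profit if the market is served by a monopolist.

Profit = 636.75

A monopolist chooses Q where MR = MC. MR = 269 − 6Q; setting this equal to 170 gives Q = 16.5 and P = 219.5.
Profit = (219.5 − 170)·16.5 − 180 = 636.75.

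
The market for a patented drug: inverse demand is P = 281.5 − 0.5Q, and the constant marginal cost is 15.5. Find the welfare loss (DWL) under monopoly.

Perfect competition: P = MC = 15.5, so 281.5 − 0.5Q = 15.5 and Q = 532.
Monopoly sets MR = MC: 281.5 − Q = 15.5 ⇒ Q = 266, P = 281.5 − 0.5·266 = 148.5.
DWL is the triangle between Q = 266 and Q = 532: ½·(532 − 266)·(148.5 − 15.5) = 17689.

DWL = 17689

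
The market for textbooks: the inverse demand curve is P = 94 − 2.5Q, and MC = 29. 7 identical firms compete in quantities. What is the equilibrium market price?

In a 7-firm Cournot equilibrium, symmetry and the first-order condition give q = (94 − 29)/(20) = 3.25. So Q = 22.75 and P = 37.125.

P = 37.125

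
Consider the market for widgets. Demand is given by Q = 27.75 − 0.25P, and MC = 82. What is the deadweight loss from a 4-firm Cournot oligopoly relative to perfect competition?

DWL = 4.205

Inverting demand: P = 111 − 4Q.
Competitive firms price at marginal cost: P = 82, giving Q = 7.25.
In a 4-firm Cournot equilibrium, symmetry and the first-order condition give q = (111 − 82)/(20) = 1.45. So Q = 5.8 and P = 87.8.
DWL is the triangle between Q = 5.8 and Q = 7.25: ½·(7.25 − 5.8)·(87.8 − 82) = 4.205.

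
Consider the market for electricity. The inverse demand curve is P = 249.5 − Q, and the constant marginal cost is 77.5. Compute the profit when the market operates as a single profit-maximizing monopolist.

Profit = 7396

A monopolist chooses Q where MR = MC. MR = 249.5 − 2Q; setting this equal to 77.5 gives Q = 86 and P = 163.5.
Profit = (163.5 − 77.5)·86 = 7396.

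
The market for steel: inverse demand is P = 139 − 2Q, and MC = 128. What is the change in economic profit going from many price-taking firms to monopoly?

Economic profit rises by 15.125

Competitive firms price at marginal cost: P = 128, giving Q = 5.5.
Profit = (128 − 128)·5.5 = 0.
The monopolist equates marginal revenue to marginal cost: 139 − 4Q = 128, so Q = 2.75. From demand, P = 133.5.
Profit = (133.5 − 128)·2.75 = 15.125.
Change in economic profit: 15.125 − 0 = 15.125.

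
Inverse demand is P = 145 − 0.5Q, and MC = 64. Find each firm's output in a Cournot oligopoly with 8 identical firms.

With 8 symmetric Cournot firms, each firm's FOC gives 145 − 4.5q = 64, so q = 18, Q = 8·18 = 144, and P = 73.

q_i = 18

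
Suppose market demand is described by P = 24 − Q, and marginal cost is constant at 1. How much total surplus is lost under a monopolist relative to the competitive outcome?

Perfect competition: P = MC = 1, so 24 − Q = 1 and Q = 23.
A monopolist chooses Q where MR = MC. MR = 24 − 2Q; setting this equal to 1 gives Q = 11.5 and P = 12.5.
DWL is the triangle between Q = 11.5 and Q = 23: ½·(23 − 11.5)·(12.5 − 1) = 66.125.

DWL = 66.125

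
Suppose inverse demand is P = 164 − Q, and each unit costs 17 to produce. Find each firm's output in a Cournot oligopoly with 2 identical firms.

q_i = 49

In a 2-firm Cournot equilibrium, symmetry and the first-order condition give q = (164 − 17)/(3) = 49. So Q = 98 and P = 66.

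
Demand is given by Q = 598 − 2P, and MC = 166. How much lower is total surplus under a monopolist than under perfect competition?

Inverting demand: P = 299 − 0.5Q.
Under competition P = MC = 166, so Q = (299 − 166)/0.5 = 266.
CS = ½·(299 − 166)·266 = 17689; PS = (166 − 166)·266 = 0; TS = 17689.
The monopolist equates marginal revenue to marginal cost: 299 − Q = 166, so Q = 133. From demand, P = 232.5.
CS = ½·(299 − 232.5)·133 = 4422.25; PS = (232.5 − 166)·133 = 8844.5; TS = 13266.75.
Change in total surplus: 13266.75 − 17689 = −4422.25.

TS falls by 4422.25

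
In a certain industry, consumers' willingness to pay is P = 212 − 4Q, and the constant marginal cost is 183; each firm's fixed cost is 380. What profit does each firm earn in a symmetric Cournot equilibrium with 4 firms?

Cournot with 4 identical firms: the symmetric best-response condition is 212 − 20q = 183. Each firm produces q = 1.45, total output Q = 5.8, price P = 188.8.
Each firm's profit = (188.8 − 183)·1.45 − 380 = −371.59.

π_i = −371.59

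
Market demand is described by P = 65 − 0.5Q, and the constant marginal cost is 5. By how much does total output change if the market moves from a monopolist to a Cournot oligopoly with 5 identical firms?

The monopolist equates marginal revenue to marginal cost: 65 − Q = 5, so Q = 60. From demand, P = 35.
In a 5-firm Cournot equilibrium, symmetry and the first-order condition give q = (65 − 5)/(3) = 20. So Q = 100 and P = 15.
Change in total output: 100 − 60 = 40.

Q rises by 40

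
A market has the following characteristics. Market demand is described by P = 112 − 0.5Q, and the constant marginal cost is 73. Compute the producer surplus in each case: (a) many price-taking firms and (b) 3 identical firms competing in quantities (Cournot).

Competition: PS = 0; Cournot: PS = 570.375

Under competition P = MC = 73, so Q = (112 − 73)/0.5 = 78.
PS = (73 − 73)·78 = 0.
With 3 symmetric Cournot firms, each firm's FOC gives 112 − 2q = 73, so q = 19.5, Q = 3·19.5 = 58.5, and P = 82.75.
PS = (82.75 − 73)·58.5 = 570.375.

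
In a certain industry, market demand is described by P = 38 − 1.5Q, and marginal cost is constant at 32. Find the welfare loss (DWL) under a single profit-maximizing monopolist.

DWL = 3

Competitive firms price at marginal cost: P = 32, giving Q = 4.
A monopolist chooses Q where MR = MC. MR = 38 − 3Q; setting this equal to 32 gives Q = 2 and P = 35.
DWL is the triangle between Q = 2 and Q = 4: ½·(4 − 2)·(35 − 32) = 3.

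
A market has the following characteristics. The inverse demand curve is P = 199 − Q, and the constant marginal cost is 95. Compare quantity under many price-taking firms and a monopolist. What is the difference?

Under competition P = MC = 95, so Q = (199 − 95)/1 = 104.
The monopolist equates marginal revenue to marginal cost: 199 − 2Q = 95, so Q = 52. From demand, P = 147.
Change in quantity: 52 − 104 = −52.

Q falls by 52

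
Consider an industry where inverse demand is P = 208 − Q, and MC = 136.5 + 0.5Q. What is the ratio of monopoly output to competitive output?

Monopoly sets MR = MC: 208 − 2Q = 136.5 + 0.5Q ⇒ Q = 28.6, P = 208 − 28.6 = 179.4.
Competitive equilibrium sets price equal to marginal cost: 208 − Q = 136.5 + 0.5Q, so Q = 143/3 and P = 481/3.
Ratio Q_m/Q_c = 28.6/(143/3) = 0.6.

Q_m/Q_c = 0.6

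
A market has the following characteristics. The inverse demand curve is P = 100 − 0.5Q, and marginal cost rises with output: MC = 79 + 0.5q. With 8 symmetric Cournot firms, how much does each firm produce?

Cournot with 8 identical firms: the symmetric best-response condition is 100 − 4.5q = 79 + 0.5q. Each firm produces q = 4.2, total output Q = 33.6, price P = 83.2.

q_i = 4.2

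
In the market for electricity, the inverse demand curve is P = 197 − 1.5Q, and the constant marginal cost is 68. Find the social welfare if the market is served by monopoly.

The monopolist equates marginal revenue to marginal cost: 197 − 3Q = 68, so Q = 43. From demand, P = 132.5.
CS = ½·(197 − 132.5)·43 = 1386.75; PS = (132.5 − 68)·43 = 2773.5; TS = 4160.25.

TS = 4160.25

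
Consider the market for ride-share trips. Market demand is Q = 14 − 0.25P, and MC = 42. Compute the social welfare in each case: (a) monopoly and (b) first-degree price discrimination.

Inverting demand: P = 56 − 4Q.
The monopolist equates marginal revenue to marginal cost: 56 − 8Q = 42, so Q = 1.75. From demand, P = 49.
CS = ½·(56 − 49)·1.75 = 6.125; PS = (49 − 42)·1.75 = 12.25; TS = 18.375.
Under first-degree price discrimination the firm charges each unit its demand price and produces up to where P = MC, i.e. Q = 3.5. Consumer surplus is zero; producer surplus equals total surplus.
TS = 24.5 (equal to competitive TS).

Monopoly: TS = 18.375; Perfect PD: TS = 24.5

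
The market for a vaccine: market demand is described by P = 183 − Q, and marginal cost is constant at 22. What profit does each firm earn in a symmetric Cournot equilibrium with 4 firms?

With 4 symmetric Cournot firms, each firm's FOC gives 183 − 5q = 22, so q = 32.2, Q = 4·32.2 = 128.8, and P = 54.2.
Each firm's profit = (54.2 − 22)·32.2 = 1036.84.

π_i = 1036.84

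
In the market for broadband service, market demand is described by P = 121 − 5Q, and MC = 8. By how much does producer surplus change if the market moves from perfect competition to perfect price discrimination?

PS rises by 1276.9

Competitive firms price at marginal cost: P = 8, giving Q = 22.6.
PS = (8 − 8)·22.6 = 0.
With perfect price discrimination, output is the efficient level Q = 22.6 (where demand meets MC), but every buyer pays their willingness to pay: CS = 0 and PS = total surplus.
PS = ½·(121 − 8)·22.6 = 1276.9.
Change in producer surplus: 1276.9 − 0 = 1276.9.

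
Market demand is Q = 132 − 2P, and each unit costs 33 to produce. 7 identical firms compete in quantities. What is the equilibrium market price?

Inverting demand: P = 66 − 0.5Q.
With 7 symmetric Cournot firms, each firm's FOC gives 66 − 4q = 33, so q = 8.25, Q = 7·8.25 = 57.75, and P = 37.125.

P = 37.125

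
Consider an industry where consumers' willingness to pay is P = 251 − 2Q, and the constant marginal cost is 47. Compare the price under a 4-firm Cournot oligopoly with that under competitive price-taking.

Cournot: P = 87.8; Competition: P = 47

Cournot with 4 identical firms: the symmetric best-response condition is 251 − 10q = 47. Each firm produces q = 20.4, total output Q = 81.6, price P = 87.8.
Competitive firms price at marginal cost: P = 47, giving Q = 102.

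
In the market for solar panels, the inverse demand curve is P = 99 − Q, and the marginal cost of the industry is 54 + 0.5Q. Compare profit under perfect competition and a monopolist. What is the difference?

π rises by 180

Under competition P = MC: 99 − Q = 54 + 0.5Q ⇒ Q = 30, P = 69.
Profit = 69·30 − (54·30 + ½·0.5·30²) = 225.
The monopolist equates marginal revenue to marginal cost: 99 − 2Q = 54 + 0.5Q, so Q = 18. From demand, P = 81.
Profit = 81·18 − (54·18 + ½·0.5·18²) = 405.
Change in profit: 405 − 225 = 180.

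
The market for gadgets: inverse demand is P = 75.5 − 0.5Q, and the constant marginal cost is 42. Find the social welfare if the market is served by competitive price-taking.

Under competition P = MC = 42, so Q = (75.5 − 42)/0.5 = 67.
CS = ½·(75.5 − 42)·67 = 1122.25; PS = (42 − 42)·67 = 0; TS = 1122.25.

TS = 1122.25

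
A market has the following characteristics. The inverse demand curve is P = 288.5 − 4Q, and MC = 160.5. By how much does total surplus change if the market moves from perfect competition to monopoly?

Perfect competition: P = MC = 160.5, so 288.5 − 4Q = 160.5 and Q = 32.
CS = ½·(288.5 − 160.5)·32 = 2048; PS = (160.5 − 160.5)·32 = 0; TS = 2048.
A monopolist chooses Q where MR = MC. MR = 288.5 − 8Q; setting this equal to 160.5 gives Q = 16 and P = 224.5.
CS = ½·(288.5 − 224.5)·16 = 512; PS = (224.5 − 160.5)·16 = 1024; TS = 1536.
Change in total surplus: 1536 − 2048 = −512.

TS falls by 512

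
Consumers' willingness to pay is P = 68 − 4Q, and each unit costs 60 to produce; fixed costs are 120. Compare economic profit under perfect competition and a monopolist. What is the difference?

Perfect competition: P = MC = 60, so 68 − 4Q = 60 and Q = 2.
Profit = (60 − 60)·2 − 120 = −120.
Monopoly sets MR = MC: 68 − 8Q = 60 ⇒ Q = 1, P = 68 − 4·1 = 64.
Profit = (64 − 60)·1 − 120 = −116.
Change in economic profit: −116 − −120 = 4.

π rises by 4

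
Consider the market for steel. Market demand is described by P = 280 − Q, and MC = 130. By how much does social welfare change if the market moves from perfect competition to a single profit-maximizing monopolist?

Under competition P = MC = 130, so Q = (280 − 130)/1 = 150.
CS = ½·(280 − 130)·150 = 11250; PS = (130 − 130)·150 = 0; TS = 11250.
A monopolist chooses Q where MR = MC. MR = 280 − 2Q; setting this equal to 130 gives Q = 75 and P = 205.
CS = ½·(280 − 205)·75 = 2812.5; PS = (205 − 130)·75 = 5625; TS = 8437.5.
Change in social welfare: 8437.5 − 11250 = −2812.5.

Social welfare falls by 2812.5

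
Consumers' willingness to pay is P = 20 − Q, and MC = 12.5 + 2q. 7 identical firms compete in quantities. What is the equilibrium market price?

P = 14.75

In a 7-firm Cournot equilibrium, symmetry and the first-order condition give q = (20 − 12.5)/(10) = 0.75. So Q = 5.25 and P = 14.75.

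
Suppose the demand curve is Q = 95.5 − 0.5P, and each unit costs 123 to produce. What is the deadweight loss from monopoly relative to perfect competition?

DWL = 289

Inverting demand: P = 191 − 2Q.
Perfect competition: P = MC = 123, so 191 − 2Q = 123 and Q = 34.
A monopolist chooses Q where MR = MC. MR = 191 − 4Q; setting this equal to 123 gives Q = 17 and P = 157.
DWL is the triangle between Q = 17 and Q = 34: ½·(34 − 17)·(157 − 123) = 289.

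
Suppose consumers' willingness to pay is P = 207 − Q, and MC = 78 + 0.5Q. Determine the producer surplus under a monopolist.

PS = 3328.2

The monopolist equates marginal revenue to marginal cost: 207 − 2Q = 78 + 0.5Q, so Q = 51.6. From demand, P = 155.4.
PS = P·Q − VC(Q) = 155.4·51.6 − (78·51.6 + ½·0.5·51.6²) = 3328.2.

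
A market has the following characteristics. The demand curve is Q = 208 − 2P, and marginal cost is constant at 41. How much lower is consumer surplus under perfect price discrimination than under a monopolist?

Inverting demand: P = 104 − 0.5Q.
The monopolist equates marginal revenue to marginal cost: 104 − Q = 41, so Q = 63. From demand, P = 72.5.
CS = ½·(104 − 72.5)·63 = 992.25.
A perfectly discriminating monopolist sells every unit with P(Q) ≥ MC(Q), so output equals the competitive quantity Q = 126. Each buyer pays their reservation price, so CS = 0 and the firm captures all surplus.
CS = 0.
Change in consumer surplus: 0 − 992.25 = −992.25.

Consumer surplus falls by 992.25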